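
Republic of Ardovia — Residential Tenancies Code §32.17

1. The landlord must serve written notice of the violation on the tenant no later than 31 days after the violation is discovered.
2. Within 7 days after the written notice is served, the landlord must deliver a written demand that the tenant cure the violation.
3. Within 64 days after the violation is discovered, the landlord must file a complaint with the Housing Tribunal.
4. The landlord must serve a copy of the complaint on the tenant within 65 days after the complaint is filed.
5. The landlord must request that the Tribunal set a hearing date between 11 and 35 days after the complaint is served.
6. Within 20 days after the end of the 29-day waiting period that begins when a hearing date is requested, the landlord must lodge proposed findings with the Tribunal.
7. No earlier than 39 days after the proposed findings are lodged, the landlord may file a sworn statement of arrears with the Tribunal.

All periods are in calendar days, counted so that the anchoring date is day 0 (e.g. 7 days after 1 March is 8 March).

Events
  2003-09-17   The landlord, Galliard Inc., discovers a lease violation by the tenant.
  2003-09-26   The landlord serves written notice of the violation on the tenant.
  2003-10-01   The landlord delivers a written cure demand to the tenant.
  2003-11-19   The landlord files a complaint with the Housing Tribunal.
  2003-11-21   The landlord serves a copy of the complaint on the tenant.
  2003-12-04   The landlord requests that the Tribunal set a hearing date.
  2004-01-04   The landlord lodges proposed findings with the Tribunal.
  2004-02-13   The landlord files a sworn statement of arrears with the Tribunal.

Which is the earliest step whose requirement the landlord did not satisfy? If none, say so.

None — every step was satisfied

Step 1 — counting 31 days from 2003-09-17 (when the violation is discovered) gives a deadline of 2003-10-18; 2003-09-26 is within that limit.
Step 2 — counting 7 days from 2003-09-26 (when the written notice is served) gives a deadline of 2003-10-03; 2003-10-01 is within that limit.
Step 3 — counting 64 days from 2003-09-17 (when the violation is discovered) gives a deadline of 2003-11-20; done 2003-11-19 — timely.
Step 4 — counting 65 days from 2003-11-19 (when the complaint is filed) gives a deadline of 2004-01-23; 2003-11-21 is within that limit.
Step 5 — 11 and 35 days from 2003-11-21 (when the complaint is served) are 2003-12-02 and 2003-12-26 respectively; done 2003-12-04, which is between those dates.
Step 6 — counting 20 days from 2004-01-02 (end of the 29-day waiting period, which began when a hearing date is requested on 2003-12-04) gives a deadline of 2004-01-22; done 2004-01-04 — timely.
Step 7 — must wait 39 days from 2004-01-04 (when the proposed findings are lodged), so not before 2004-02-12; done 2004-02-13 — permitted.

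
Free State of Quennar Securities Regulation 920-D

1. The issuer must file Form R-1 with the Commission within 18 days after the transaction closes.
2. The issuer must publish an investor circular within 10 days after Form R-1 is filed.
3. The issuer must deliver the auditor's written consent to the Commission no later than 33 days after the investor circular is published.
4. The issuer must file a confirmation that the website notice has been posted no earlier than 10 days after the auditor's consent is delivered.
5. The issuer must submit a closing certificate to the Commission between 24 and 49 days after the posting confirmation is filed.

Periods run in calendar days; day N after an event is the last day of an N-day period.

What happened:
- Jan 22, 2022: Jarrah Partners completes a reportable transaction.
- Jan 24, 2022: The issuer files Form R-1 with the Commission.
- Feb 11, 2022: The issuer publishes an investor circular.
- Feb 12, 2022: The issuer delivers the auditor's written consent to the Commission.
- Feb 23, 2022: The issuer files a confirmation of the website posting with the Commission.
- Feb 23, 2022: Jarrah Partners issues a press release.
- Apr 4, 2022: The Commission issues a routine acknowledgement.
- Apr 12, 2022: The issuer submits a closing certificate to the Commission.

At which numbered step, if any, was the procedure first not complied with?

(1) due by Jan 22, 2022 + 18 days = Feb 9, 2022; done Jan 24, 2022 — timely.
(2) due by Jan 24, 2022 + 10 days = Feb 3, 2022; not done until Feb 11, 2022, 8 days after the deadline.

Step 2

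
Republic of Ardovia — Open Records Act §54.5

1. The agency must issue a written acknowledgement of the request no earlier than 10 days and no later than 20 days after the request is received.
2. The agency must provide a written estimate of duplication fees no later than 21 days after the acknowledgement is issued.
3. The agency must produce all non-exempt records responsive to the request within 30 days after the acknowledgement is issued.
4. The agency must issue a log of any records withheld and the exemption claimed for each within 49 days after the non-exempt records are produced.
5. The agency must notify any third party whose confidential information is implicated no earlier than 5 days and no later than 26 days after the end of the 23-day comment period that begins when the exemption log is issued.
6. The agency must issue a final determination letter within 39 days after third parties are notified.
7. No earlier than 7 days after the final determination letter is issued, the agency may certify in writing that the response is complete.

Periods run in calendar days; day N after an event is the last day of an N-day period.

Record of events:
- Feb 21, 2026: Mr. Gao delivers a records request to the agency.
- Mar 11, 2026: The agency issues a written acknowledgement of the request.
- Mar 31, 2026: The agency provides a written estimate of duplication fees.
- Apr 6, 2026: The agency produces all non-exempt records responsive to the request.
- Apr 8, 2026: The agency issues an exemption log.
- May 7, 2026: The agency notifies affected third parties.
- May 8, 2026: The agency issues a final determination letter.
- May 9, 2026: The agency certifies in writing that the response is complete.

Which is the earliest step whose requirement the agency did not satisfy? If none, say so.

Step 1 — 10 and 20 days from Feb 21, 2026 (when the request is received) are Mar 3, 2026 and Mar 13, 2026 respectively; Mar 11, 2026 falls inside that range.
Step 2 — counting 21 days from Mar 11, 2026 (when the acknowledgement is issued) gives a deadline of Apr 1, 2026; completed Mar 31, 2026, before the deadline.
Step 3 — counting 30 days from Mar 11, 2026 (when the acknowledgement is issued) gives a deadline of Apr 10, 2026; completed Apr 6, 2026, before the deadline.
Step 4 — counting 49 days from Apr 6, 2026 (when the non-exempt records are produced) gives a deadline of May 25, 2026; done Apr 8, 2026 — timely.
Step 5 — 5 and 26 days from May 1, 2026 (end of the 23-day comment period, which began when the exemption log is issued on Apr 8, 2026) are May 6, 2026 and May 27, 2026 respectively; done May 7, 2026 — within the window.
Step 6 — counting 39 days from May 7, 2026 (when third parties are notified) gives a deadline of Jun 15, 2026; done May 8, 2026 — timely.
Step 7 — must wait 7 days from May 8, 2026 (when the final determination letter is issued), so not before May 15, 2026; done May 9, 2026 — 6 days too early.
The procedure was therefore not followed at step 7.

Step 7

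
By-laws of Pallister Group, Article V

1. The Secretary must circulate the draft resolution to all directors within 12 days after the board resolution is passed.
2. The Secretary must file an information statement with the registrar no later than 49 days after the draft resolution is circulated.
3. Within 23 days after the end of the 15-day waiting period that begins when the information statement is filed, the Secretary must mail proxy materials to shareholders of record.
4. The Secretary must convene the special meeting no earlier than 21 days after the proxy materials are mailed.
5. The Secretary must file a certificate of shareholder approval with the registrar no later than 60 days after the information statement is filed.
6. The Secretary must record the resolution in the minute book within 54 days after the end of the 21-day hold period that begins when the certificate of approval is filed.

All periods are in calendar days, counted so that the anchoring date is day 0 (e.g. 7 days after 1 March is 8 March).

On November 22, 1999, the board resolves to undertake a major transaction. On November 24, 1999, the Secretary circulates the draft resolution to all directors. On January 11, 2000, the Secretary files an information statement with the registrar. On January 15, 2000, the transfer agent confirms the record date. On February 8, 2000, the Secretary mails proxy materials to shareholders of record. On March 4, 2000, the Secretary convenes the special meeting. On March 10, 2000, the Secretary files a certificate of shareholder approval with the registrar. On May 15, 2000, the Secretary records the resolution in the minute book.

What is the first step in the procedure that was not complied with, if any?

(1) due by November 22, 1999 + 12 days = December 4, 1999; done November 24, 1999 — timely.
(2) due by November 24, 1999 + 49 days = January 12, 2000; done January 11, 2000 — timely.
(3) due by January 26, 2000 + 23 days = February 18, 2000; done February 8, 2000 — timely.
(4) permitted from February 8, 2000 + 21 days = February 29, 2000 onward; March 4, 2000 is on or after that date.
(5) due by January 11, 2000 + 60 days = March 11, 2000; March 10, 2000 is within that limit.
(6) due by March 31, 2000 + 54 days = May 24, 2000; completed May 15, 2000, before the deadline.

None — every step was satisfied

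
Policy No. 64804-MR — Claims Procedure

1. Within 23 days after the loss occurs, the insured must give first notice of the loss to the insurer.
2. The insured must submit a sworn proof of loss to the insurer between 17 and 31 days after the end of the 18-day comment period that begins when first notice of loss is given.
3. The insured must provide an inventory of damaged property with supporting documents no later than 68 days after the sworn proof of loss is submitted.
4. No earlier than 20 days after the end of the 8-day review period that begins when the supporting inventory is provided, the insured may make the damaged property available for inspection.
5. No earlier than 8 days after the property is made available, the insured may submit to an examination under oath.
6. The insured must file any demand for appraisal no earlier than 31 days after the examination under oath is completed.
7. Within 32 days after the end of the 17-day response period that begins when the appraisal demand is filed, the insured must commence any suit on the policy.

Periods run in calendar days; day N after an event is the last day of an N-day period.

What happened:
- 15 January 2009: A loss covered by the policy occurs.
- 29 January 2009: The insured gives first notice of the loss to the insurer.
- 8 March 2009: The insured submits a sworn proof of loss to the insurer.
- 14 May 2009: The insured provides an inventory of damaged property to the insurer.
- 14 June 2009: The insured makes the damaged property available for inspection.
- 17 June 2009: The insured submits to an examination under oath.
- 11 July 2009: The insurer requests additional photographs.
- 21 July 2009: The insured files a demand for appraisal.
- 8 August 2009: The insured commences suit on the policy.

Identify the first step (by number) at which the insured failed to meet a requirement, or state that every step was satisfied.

(1) due by 15 January 2009 + 23 days = 7 February 2009; 29 January 2009 is within that limit.
(2) the permitted window runs from 16 February 2009 + 17 = 5 March 2009 to 16 February 2009 + 31 = 19 March 2009; done 8 March 2009, which is between those dates.
(3) due by 8 March 2009 + 68 days = 15 May 2009; 14 May 2009 is within that limit.
(4) permitted from 22 May 2009 + 20 days = 11 June 2009 onward; 14 June 2009 is on or after that date.
(5) permitted from 14 June 2009 + 8 days = 22 June 2009 onward; 17 June 2009 is 5 days before the earliest permitted date.

Step 5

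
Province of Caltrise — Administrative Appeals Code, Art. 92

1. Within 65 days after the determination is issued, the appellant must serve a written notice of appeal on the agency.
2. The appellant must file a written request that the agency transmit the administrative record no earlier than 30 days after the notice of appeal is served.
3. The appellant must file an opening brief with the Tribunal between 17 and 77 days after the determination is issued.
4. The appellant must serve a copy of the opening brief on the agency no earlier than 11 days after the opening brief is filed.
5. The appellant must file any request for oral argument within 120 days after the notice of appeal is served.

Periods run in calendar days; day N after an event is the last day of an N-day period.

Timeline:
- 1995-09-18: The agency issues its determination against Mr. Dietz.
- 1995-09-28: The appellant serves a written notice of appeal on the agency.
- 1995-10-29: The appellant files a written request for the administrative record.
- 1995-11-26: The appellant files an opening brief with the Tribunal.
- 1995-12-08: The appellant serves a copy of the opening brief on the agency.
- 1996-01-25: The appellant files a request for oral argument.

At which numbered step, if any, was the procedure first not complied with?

None — every step was satisfied

Step 1: 65 days after 1995-09-18 (when the determination is issued) is 1995-11-22; done 1995-09-28 — timely.
Step 2: the earliest permitted date is 30 days after 1995-09-28 (when the notice of appeal is served), i.e. 1995-10-28; done 1995-10-29, after the minimum wait.
Step 3: the window is 17–77 days after 1995-09-18 (when the determination is issued), so 1995-10-05 through 1995-12-04; done 1995-11-26, which is between those dates.
Step 4: the earliest permitted date is 11 days after 1995-11-26 (when the opening brief is filed), i.e. 1995-12-07; done 1995-12-08 — permitted.
Step 5: 120 days after 1995-09-28 (when the notice of appeal is served) is 1996-01-26; 1996-01-25 is within that limit.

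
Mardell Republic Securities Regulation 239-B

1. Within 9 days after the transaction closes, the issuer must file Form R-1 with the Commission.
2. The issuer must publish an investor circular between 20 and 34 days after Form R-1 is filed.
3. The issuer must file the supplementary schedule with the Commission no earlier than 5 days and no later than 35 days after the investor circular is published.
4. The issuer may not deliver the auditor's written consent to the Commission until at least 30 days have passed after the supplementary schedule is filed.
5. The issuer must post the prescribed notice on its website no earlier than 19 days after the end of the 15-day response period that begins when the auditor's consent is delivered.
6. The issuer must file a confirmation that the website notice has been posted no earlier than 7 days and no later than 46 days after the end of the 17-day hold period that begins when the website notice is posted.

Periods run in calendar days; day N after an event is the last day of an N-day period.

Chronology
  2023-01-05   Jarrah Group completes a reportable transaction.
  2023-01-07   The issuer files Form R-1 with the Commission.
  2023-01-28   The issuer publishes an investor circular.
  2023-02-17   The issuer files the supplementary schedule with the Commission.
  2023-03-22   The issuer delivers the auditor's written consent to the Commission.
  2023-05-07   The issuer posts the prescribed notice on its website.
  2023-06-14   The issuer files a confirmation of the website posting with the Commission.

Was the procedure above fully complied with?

(1) due by 2023-01-05 + 9 days = 2023-01-14; done 2023-01-07 — timely.
(2) the permitted window runs from 2023-01-07 + 20 = 2023-01-27 to 2023-01-07 + 34 = 2023-02-10; done 2023-01-28, which is between those dates.
(3) the permitted window runs from 2023-01-28 + 5 = 2023-02-02 to 2023-01-28 + 35 = 2023-03-04; 2023-02-17 falls inside that range.
(4) permitted from 2023-02-17 + 30 days = 2023-03-19 onward; done 2023-03-22, after the minimum wait.
(5) permitted from 2023-04-06 + 19 days = 2023-04-25 onward; done 2023-05-07, after the minimum wait.
(6) the permitted window runs from 2023-05-24 + 7 = 2023-05-31 to 2023-05-24 + 46 = 2023-07-09; done 2023-06-14, which is between those dates.

Yes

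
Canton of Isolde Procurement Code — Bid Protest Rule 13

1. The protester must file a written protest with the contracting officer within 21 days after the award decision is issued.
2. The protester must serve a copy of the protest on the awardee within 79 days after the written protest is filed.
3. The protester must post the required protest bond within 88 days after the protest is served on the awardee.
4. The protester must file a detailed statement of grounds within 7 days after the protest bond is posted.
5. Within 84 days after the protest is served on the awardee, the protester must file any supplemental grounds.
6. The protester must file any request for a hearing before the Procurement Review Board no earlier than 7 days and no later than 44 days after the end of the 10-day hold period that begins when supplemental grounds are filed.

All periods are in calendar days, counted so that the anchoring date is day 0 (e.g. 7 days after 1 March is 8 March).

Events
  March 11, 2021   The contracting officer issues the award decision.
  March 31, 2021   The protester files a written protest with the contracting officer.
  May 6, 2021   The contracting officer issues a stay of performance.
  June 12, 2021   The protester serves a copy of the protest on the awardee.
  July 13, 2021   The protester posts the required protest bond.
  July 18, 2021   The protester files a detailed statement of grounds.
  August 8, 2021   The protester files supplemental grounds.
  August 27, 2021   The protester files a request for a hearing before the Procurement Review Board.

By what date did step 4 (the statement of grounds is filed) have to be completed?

July 20, 2021

Step 4 runs from July 13, 2021, when the protest bond is posted. 7 days after July 13, 2021 is July 20, 2021.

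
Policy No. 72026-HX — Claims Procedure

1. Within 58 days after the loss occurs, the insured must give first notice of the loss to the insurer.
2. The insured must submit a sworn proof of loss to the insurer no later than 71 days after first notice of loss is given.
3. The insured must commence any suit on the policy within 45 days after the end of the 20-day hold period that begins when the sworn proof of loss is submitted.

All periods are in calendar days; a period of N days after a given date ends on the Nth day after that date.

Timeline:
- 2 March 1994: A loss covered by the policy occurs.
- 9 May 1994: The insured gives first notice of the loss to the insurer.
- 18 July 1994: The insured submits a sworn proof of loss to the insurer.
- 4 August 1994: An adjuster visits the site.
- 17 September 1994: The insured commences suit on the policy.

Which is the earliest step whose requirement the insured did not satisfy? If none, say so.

Step 1

(1) due by 2 March 1994 + 58 days = 29 April 1994; done 9 May 1994 — 10 days late.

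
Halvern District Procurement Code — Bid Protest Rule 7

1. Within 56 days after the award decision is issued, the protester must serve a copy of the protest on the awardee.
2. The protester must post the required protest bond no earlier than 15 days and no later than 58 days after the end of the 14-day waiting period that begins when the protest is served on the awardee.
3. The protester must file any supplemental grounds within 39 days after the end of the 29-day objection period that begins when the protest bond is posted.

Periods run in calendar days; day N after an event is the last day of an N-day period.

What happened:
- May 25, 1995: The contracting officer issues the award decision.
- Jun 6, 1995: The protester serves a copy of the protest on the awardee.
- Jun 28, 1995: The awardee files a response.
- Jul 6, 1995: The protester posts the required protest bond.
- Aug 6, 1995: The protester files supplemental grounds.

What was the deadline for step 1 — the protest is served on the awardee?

Step 1 runs from May 25, 1995, when the award decision is issued. 56 days after May 25, 1995 is Jul 20, 1995.

Jul 20, 1995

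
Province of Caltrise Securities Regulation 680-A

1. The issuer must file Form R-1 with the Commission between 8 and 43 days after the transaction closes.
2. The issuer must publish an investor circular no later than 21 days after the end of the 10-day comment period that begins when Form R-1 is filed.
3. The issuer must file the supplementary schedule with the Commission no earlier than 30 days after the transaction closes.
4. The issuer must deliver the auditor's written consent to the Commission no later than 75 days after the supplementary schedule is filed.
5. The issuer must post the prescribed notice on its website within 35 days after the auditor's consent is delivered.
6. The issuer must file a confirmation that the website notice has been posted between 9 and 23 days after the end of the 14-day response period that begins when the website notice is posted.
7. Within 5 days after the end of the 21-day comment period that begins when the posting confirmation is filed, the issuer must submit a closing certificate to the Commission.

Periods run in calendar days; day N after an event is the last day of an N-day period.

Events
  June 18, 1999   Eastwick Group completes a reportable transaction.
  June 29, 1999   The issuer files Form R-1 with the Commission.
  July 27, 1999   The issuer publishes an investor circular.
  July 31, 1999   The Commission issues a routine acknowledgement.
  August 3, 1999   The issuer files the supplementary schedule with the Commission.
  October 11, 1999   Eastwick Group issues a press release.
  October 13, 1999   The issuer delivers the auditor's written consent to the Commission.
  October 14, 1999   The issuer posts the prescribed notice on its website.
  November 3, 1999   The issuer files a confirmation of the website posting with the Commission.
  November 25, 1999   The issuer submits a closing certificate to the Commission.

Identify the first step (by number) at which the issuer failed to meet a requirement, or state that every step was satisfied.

Step 1: the window is 8–43 days after June 18, 1999 (when the transaction closes), so June 26, 1999 through July 31, 1999; June 29, 1999 falls inside that range.
Step 2: 21 days after July 9, 1999 (end of the 10-day comment period, which began when Form R-1 is filed on June 29, 1999) is July 30, 1999; done July 27, 1999 — timely.
Step 3: the earliest permitted date is 30 days after June 18, 1999 (when the transaction closes), i.e. July 18, 1999; done August 3, 1999, after the minimum wait.
Step 4: 75 days after August 3, 1999 (when the supplementary schedule is filed) is October 17, 1999; done October 13, 1999 — timely.
Step 5: 35 days after October 13, 1999 (when the auditor's consent is delivered) is November 17, 1999; October 14, 1999 is within that limit.
Step 6: the window is 9–23 days after October 28, 1999 (end of the 14-day response period, which began when the website notice is posted on October 14, 1999), so November 6, 1999 through November 20, 1999; November 3, 1999 is 3 days too early.
Later steps need not be reached.

Step 6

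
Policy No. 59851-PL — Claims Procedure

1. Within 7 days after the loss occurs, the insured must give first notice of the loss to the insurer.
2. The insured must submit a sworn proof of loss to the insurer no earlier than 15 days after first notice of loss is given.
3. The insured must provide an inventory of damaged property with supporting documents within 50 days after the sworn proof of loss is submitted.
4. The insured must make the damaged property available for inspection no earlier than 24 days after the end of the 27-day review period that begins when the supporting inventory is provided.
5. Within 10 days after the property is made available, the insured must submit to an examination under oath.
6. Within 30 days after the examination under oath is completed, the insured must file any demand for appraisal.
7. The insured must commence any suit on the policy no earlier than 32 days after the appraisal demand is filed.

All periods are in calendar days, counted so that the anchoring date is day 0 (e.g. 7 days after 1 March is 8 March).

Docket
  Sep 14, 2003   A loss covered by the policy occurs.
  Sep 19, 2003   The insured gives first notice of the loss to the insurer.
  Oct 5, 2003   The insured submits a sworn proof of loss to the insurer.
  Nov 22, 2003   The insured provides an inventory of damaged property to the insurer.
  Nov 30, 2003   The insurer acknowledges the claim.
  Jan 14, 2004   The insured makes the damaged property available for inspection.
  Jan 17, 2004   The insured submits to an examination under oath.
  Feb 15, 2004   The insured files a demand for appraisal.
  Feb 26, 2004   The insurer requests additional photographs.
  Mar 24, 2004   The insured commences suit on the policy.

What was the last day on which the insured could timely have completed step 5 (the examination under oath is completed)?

Jan 24, 2004

Step 5 runs from Jan 14, 2004, when the property is made available. 10 days after Jan 14, 2004 is Jan 24, 2004.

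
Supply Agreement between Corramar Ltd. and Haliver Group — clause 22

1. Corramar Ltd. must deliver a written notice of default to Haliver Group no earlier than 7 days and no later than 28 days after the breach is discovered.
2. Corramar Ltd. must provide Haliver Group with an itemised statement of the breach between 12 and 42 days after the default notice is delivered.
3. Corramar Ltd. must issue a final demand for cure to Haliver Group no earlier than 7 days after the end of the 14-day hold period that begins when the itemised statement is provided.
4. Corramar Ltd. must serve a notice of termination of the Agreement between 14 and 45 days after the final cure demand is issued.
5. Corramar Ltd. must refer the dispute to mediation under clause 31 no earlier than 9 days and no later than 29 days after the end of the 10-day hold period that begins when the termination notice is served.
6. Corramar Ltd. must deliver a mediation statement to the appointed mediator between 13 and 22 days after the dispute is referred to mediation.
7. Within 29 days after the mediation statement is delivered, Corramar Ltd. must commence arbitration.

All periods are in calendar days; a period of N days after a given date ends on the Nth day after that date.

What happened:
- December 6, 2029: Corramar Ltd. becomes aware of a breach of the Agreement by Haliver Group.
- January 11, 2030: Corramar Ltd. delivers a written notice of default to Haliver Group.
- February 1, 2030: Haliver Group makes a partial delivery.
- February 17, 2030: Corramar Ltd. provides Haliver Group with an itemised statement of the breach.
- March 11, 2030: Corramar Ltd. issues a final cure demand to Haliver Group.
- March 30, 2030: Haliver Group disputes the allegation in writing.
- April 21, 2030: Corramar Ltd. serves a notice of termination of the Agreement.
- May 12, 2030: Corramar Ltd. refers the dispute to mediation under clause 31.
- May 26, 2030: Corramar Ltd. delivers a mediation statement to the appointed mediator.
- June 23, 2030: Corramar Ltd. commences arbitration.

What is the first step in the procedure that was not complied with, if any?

Step 1

Step 1 — 7 and 28 days from December 6, 2029 (when the breach is discovered) are December 13, 2029 and January 3, 2030 respectively; January 11, 2030 is 8 days past the end of the window.
No need to go further; step 1 was not satisfied.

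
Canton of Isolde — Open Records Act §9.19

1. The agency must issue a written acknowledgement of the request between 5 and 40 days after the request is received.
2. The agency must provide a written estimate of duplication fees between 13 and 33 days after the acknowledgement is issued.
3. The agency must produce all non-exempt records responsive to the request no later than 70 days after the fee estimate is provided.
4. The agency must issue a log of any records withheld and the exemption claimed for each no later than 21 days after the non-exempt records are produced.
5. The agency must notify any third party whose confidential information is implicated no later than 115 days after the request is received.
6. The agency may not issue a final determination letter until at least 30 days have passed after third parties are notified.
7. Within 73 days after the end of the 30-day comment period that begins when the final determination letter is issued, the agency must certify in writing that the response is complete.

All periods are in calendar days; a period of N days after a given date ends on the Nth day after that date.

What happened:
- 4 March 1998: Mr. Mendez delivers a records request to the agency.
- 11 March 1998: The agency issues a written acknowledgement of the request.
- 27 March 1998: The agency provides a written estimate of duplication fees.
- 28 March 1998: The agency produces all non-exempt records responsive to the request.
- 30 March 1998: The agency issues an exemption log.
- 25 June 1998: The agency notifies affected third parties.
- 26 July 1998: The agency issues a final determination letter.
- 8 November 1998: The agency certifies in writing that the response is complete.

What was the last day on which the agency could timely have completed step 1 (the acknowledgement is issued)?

Step 1 runs from 4 March 1998, when the request is received. The window is 5–40 days after 4 March 1998; it closes on 13 April 1998.

13 April 1998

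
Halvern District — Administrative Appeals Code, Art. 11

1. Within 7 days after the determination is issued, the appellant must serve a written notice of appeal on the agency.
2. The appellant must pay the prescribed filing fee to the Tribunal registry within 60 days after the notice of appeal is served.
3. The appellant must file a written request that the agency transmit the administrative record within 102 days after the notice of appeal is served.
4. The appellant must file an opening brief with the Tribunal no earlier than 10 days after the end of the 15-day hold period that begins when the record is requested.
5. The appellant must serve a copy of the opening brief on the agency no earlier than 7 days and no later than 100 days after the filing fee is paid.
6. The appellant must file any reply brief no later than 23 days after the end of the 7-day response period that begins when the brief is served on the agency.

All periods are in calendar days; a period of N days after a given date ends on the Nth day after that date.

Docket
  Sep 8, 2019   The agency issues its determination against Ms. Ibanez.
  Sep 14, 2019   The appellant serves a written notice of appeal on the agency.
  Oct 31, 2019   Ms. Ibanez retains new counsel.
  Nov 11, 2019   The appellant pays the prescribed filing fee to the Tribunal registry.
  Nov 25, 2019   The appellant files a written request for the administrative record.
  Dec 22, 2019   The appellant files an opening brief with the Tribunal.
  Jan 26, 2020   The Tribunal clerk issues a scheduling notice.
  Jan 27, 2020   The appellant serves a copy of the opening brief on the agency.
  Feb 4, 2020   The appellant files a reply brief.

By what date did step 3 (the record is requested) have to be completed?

Dec 25, 2019

Step 3 runs from Sep 14, 2019, when the notice of appeal is served. 102 days after Sep 14, 2019 is Dec 25, 2019.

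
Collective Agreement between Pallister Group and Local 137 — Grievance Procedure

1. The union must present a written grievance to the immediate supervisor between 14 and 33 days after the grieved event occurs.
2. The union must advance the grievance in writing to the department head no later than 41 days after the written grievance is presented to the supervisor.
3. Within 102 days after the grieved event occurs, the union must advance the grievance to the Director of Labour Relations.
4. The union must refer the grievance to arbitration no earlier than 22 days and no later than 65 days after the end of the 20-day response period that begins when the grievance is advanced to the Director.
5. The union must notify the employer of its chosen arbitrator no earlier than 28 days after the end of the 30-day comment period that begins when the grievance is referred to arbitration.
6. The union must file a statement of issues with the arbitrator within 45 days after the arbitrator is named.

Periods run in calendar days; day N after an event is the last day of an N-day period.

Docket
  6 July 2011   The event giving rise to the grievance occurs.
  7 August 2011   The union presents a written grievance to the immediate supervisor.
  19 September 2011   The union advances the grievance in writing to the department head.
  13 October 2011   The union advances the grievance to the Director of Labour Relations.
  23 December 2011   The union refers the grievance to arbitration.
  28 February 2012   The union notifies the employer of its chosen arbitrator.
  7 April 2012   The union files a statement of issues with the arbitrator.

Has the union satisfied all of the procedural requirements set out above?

No

Step 1 — 14 and 33 days from 6 July 2011 (when the grieved event occurs) are 20 July 2011 and 8 August 2011 respectively; 7 August 2011 falls inside that range.
Step 2 — counting 41 days from 7 August 2011 (when the written grievance is presented to the supervisor) gives a deadline of 17 September 2011; done 19 September 2011 — 2 days late.
The analysis stops there.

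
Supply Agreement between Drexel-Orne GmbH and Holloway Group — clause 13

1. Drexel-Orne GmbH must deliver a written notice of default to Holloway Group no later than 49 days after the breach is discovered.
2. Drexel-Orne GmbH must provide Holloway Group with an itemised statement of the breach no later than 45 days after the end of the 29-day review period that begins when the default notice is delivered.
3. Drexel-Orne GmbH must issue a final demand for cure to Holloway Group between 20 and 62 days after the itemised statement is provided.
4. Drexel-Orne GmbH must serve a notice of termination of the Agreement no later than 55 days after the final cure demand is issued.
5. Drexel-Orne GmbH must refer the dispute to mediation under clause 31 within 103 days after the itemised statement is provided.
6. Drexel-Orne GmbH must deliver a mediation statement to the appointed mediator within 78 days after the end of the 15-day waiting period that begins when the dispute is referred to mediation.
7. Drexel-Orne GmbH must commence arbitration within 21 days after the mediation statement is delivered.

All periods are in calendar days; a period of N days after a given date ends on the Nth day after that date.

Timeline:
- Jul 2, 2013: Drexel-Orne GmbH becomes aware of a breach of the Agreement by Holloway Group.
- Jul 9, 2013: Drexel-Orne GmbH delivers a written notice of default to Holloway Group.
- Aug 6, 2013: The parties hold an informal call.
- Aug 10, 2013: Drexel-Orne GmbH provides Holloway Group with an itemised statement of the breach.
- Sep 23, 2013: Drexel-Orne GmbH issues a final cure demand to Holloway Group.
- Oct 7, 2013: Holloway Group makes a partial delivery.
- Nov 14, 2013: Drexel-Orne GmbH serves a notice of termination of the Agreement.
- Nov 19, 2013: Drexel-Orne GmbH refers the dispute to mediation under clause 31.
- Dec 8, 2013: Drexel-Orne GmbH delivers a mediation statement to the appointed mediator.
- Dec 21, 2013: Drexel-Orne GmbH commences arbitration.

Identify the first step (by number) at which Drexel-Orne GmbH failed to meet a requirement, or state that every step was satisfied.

None — every step was satisfied

(1) due by Jul 2, 2013 + 49 days = Aug 20, 2013; done Jul 9, 2013 — timely.
(2) due by Aug 7, 2013 + 45 days = Sep 21, 2013; done Aug 10, 2013 — timely.
(3) the permitted window runs from Aug 10, 2013 + 20 = Aug 30, 2013 to Aug 10, 2013 + 62 = Oct 11, 2013; Sep 23, 2013 falls inside that range.
(4) due by Sep 23, 2013 + 55 days = Nov 17, 2013; Nov 14, 2013 is within that limit.
(5) due by Aug 10, 2013 + 103 days = Nov 21, 2013; completed Nov 19, 2013, before the deadline.
(6) due by Dec 4, 2013 + 78 days = Feb 20, 2014; Dec 8, 2013 is within that limit.
(7) due by Dec 8, 2013 + 21 days = Dec 29, 2013; Dec 21, 2013 is within that limit.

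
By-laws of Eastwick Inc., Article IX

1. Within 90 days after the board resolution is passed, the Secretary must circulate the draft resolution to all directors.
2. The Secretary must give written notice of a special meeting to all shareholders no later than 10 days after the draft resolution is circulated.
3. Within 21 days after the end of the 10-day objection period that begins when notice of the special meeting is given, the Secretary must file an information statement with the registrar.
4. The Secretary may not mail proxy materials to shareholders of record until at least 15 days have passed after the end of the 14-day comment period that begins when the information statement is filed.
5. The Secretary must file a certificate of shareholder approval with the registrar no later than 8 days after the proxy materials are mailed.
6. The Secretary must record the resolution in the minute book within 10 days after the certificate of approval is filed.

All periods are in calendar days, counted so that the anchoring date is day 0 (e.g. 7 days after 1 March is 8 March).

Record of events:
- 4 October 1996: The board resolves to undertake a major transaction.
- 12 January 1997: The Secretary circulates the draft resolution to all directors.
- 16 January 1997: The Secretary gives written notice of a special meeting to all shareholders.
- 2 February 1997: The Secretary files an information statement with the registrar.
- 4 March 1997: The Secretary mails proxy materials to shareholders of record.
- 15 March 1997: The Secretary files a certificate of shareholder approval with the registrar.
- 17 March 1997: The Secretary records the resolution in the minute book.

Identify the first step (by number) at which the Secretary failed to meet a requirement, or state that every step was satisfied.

Step 1

(1) due by 4 October 1996 + 90 days = 2 January 1997; 12 January 1997 misses that deadline by 10 days.
The analysis stops there.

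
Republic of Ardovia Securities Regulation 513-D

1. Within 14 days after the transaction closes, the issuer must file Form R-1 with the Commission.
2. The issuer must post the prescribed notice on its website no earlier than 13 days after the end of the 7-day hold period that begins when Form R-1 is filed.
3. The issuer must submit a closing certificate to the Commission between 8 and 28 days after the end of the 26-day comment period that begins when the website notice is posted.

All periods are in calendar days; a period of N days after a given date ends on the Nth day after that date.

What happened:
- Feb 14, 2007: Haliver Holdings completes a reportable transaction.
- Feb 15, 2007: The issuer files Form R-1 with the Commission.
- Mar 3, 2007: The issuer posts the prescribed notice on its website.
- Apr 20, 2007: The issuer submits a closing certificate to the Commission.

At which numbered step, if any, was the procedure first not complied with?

Step 1 — counting 14 days from Feb 14, 2007 (when the transaction closes) gives a deadline of Feb 28, 2007; Feb 15, 2007 is within that limit.
Step 2 — must wait 13 days from Feb 22, 2007 (end of the 7-day hold period, which began when Form R-1 is filed on Feb 15, 2007), so not before Mar 7, 2007; Mar 3, 2007 is 4 days before the earliest permitted date.

Step 2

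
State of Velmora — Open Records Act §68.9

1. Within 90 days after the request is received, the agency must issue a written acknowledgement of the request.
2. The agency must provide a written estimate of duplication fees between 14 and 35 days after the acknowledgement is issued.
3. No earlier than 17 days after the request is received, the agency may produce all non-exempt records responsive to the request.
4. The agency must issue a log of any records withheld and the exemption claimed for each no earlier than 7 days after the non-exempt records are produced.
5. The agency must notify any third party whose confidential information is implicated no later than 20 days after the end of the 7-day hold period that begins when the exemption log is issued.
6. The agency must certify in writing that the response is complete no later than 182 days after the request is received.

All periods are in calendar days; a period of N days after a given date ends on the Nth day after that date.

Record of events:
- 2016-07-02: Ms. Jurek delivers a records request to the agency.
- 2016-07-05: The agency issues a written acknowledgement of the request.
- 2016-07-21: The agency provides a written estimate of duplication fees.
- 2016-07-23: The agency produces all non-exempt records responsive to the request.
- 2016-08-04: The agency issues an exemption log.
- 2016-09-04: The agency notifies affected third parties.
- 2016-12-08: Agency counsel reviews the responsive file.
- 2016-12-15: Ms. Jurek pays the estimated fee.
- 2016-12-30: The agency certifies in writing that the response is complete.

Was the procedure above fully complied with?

(1) due by 2016-07-02 + 90 days = 2016-09-30; 2016-07-05 is within that limit.
(2) the permitted window runs from 2016-07-05 + 14 = 2016-07-19 to 2016-07-05 + 35 = 2016-08-09; done 2016-07-21, which is between those dates.
(3) permitted from 2016-07-02 + 17 days = 2016-07-19 onward; done 2016-07-23, after the minimum wait.
(4) permitted from 2016-07-23 + 7 days = 2016-07-30 onward; done 2016-08-04, after the minimum wait.
(5) due by 2016-08-11 + 20 days = 2016-08-31; 2016-09-04 misses that deadline by 4 days.

No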